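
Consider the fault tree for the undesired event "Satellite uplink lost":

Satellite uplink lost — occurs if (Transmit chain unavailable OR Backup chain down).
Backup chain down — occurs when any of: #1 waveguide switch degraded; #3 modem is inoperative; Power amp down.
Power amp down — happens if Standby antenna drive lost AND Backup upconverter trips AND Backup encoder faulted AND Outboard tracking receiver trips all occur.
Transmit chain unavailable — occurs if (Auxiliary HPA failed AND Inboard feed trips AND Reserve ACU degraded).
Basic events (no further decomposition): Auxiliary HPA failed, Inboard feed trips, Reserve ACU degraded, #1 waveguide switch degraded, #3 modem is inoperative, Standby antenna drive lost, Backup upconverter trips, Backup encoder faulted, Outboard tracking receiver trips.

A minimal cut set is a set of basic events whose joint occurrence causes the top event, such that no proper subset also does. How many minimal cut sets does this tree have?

Transmit chain unavailable [AND]: one cut set from each child combined → 1 × 1 × 1 = 1 cut set(s).
Power amp down [AND]: one cut set from each child combined → 1 × 1 × 1 × 1 = 1 cut set(s).
Backup chain down [OR]: union of children's cut sets → 3 cut set(s).
Satellite uplink lost [OR]: union of children's cut sets → 4 cut set(s).
Minimal cut sets: {Auxiliary HPA failed, Inboard feed trips, Reserve ACU degraded}; {#1 waveguide switch degraded}; {#3 modem is inoperative}; {Backup encoder faulted, Backup upconverter trips, Outboard tracking receiver trips, Standby antenna drive lost}.

4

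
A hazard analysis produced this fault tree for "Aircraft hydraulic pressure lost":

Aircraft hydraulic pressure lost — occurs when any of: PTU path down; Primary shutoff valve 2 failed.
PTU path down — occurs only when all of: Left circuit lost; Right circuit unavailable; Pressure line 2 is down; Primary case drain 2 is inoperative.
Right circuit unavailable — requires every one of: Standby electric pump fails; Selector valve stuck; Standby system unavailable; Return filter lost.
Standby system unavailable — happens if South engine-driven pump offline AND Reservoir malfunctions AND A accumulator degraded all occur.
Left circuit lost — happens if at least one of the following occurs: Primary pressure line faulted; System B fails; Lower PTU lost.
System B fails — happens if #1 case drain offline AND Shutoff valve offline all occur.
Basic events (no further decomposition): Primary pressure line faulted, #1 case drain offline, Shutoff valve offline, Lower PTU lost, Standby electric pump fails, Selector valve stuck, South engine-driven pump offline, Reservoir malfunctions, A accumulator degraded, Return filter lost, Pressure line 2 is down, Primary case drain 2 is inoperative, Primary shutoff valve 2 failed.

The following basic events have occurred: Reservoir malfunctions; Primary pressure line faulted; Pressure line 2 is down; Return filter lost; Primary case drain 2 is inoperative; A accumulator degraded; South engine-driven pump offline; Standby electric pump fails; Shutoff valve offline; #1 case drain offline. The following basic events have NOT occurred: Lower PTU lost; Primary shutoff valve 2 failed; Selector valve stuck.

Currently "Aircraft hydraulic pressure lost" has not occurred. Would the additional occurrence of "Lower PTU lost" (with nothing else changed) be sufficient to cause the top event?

Counterfactual: set "Lower PTU lost" to occurred.
System B fails [AND]: #1 case drain offline=occurs, Shutoff valve offline=occurs → all inputs occur → occurs.
Left circuit lost [OR]: Primary pressure line faulted=occurs, System B fails=occurs, Lower PTU lost=occurs → at least one input occurs → occurs.
Standby system unavailable [AND]: South engine-driven pump offline=occurs, Reservoir malfunctions=occurs, A accumulator degraded=occurs → all inputs occur → occurs.
Right circuit unavailable [AND]: Standby electric pump fails=occurs, Selector valve stuck=not, Standby system unavailable=occurs, Return filter lost=occurs → not all inputs occur → does not occur.
PTU path down [AND]: Left circuit lost=occurs, Right circuit unavailable=not, Pressure line 2 is down=occurs, Primary case drain 2 is inoperative=occurs → not all inputs occur → does not occur.
Aircraft hydraulic pressure lost [OR]: PTU path down=not, Primary shutoff valve 2 failed=not → no input occurs → does not occur.

No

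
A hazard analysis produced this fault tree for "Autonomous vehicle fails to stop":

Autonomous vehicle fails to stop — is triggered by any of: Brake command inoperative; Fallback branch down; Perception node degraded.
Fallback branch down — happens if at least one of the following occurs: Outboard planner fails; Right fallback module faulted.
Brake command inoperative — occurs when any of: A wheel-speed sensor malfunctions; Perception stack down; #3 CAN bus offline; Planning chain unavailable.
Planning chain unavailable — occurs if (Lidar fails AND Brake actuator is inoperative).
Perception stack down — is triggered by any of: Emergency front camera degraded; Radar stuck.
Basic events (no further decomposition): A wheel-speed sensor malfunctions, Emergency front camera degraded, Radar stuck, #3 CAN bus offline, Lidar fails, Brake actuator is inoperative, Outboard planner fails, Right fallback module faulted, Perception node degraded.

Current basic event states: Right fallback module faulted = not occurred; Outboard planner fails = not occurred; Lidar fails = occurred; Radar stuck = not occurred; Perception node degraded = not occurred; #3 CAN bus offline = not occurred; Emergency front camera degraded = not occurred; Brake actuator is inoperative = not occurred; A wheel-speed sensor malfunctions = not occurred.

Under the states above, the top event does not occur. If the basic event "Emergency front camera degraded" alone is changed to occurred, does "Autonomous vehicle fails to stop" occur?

Yes

Counterfactual: set "Emergency front camera degraded" to occurred.
Perception stack down [OR]: Emergency front camera degraded=occurs, Radar stuck=not → at least one input occurs → occurs.
Planning chain unavailable [AND]: Lidar fails=occurs, Brake actuator is inoperative=not → not all inputs occur → does not occur.
Brake command inoperative [OR]: A wheel-speed sensor malfunctions=not, Perception stack down=occurs, #3 CAN bus offline=not, Planning chain unavailable=not → at least one input occurs → occurs.
Fallback branch down [OR]: Outboard planner fails=not, Right fallback module faulted=not → no input occurs → does not occur.
Autonomous vehicle fails to stop [OR]: Brake command inoperative=occurs, Fallback branch down=not, Perception node degraded=not → at least one input occurs → occurs.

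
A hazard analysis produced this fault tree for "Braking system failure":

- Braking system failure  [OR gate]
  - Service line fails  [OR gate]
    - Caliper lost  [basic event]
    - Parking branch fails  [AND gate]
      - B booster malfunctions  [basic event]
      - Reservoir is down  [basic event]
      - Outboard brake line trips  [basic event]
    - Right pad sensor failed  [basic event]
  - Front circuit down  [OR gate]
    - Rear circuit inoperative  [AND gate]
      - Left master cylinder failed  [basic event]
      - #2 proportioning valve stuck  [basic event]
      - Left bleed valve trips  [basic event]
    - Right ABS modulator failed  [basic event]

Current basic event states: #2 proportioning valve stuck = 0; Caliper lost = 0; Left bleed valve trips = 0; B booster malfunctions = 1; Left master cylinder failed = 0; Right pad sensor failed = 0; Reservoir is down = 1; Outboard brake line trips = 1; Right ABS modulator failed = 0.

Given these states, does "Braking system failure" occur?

Parking branch fails [AND]: B booster malfunctions=occurs, Reservoir is down=occurs, Outboard brake line trips=occurs → all inputs occur → occurs.
Service line fails [OR]: Caliper lost=not, Parking branch fails=occurs, Right pad sensor failed=not → at least one input occurs → occurs.
Rear circuit inoperative [AND]: Left master cylinder failed=not, #2 proportioning valve stuck=not, Left bleed valve trips=not → not all inputs occur → does not occur.
Front circuit down [OR]: Rear circuit inoperative=not, Right ABS modulator failed=not → no input occurs → does not occur.
Braking system failure [OR]: Service line fails=occurs, Front circuit down=not → at least one input occurs → occurs.

Yes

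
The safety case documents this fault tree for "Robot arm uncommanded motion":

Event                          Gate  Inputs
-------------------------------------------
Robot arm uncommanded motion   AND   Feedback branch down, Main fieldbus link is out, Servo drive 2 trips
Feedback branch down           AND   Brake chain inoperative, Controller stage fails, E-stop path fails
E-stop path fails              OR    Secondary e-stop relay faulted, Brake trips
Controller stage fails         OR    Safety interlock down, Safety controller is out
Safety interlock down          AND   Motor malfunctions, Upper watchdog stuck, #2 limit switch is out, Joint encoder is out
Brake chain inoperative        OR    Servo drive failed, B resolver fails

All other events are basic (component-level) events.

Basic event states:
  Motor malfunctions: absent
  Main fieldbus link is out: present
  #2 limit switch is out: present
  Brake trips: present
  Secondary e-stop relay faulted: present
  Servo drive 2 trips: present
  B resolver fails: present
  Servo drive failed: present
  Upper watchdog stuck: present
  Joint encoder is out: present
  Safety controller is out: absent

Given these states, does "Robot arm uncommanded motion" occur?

Brake chain inoperative [OR]: Servo drive failed=occurs, B resolver fails=occurs → at least one input occurs → occurs.
Safety interlock down [AND]: Motor malfunctions=not, Upper watchdog stuck=occurs, #2 limit switch is out=occurs, Joint encoder is out=occurs → not all inputs occur → does not occur.
Controller stage fails [OR]: Safety interlock down=not, Safety controller is out=not → no input occurs → does not occur.
E-stop path fails [OR]: Secondary e-stop relay faulted=occurs, Brake trips=occurs → at least one input occurs → occurs.
Feedback branch down [AND]: Brake chain inoperative=occurs, Controller stage fails=not, E-stop path fails=occurs → not all inputs occur → does not occur.
Robot arm uncommanded motion [AND]: Feedback branch down=not, Main fieldbus link is out=occurs, Servo drive 2 trips=occurs → not all inputs occur → does not occur.

No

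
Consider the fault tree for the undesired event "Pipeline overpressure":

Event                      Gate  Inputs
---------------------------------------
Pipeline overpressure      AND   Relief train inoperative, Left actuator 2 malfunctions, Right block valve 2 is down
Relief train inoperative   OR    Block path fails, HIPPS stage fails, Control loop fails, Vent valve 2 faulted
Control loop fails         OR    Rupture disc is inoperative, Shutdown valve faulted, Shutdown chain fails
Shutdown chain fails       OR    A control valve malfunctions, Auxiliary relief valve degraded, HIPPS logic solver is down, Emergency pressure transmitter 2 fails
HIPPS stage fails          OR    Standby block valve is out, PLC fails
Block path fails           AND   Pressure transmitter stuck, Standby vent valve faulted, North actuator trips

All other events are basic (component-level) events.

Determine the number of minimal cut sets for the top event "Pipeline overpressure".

10

Block path fails [AND]: one cut set from each child combined → 1 × 1 × 1 = 1 cut set(s).
HIPPS stage fails [OR]: union of children's cut sets → 2 cut set(s).
Shutdown chain fails [OR]: union of children's cut sets → 4 cut set(s).
Control loop fails [OR]: union of children's cut sets → 6 cut set(s).
Relief train inoperative [OR]: union of children's cut sets → 10 cut set(s).
Pipeline overpressure [AND]: one cut set from each child combined → 10 × 1 × 1 = 10 cut set(s).
Minimal cut sets: {Left actuator 2 malfunctions, North actuator trips, Pressure transmitter stuck, Right block valve 2 is down, Standby vent valve faulted}; {Left actuator 2 malfunctions, Right block valve 2 is down, Standby block valve is out}; {Left actuator 2 malfunctions, PLC fails, Right block valve 2 is down}; {Left actuator 2 malfunctions, Right block valve 2 is down, Rupture disc is inoperative}; {Left actuator 2 malfunctions, Right block valve 2 is down, Shutdown valve faulted}; {A control valve malfunctions, Left actuator 2 malfunctions, Right block valve 2 is down}; {Auxiliary relief valve degraded, Left actuator 2 malfunctions, Right block valve 2 is down}; {HIPPS logic solver is down, Left actuator 2 malfunctions, Right block valve 2 is down}; {Emergency pressure transmitter 2 fails, Left actuator 2 malfunctions, Right block valve 2 is down}; {Left actuator 2 malfunctions, Right block valve 2 is down, Vent valve 2 faulted}.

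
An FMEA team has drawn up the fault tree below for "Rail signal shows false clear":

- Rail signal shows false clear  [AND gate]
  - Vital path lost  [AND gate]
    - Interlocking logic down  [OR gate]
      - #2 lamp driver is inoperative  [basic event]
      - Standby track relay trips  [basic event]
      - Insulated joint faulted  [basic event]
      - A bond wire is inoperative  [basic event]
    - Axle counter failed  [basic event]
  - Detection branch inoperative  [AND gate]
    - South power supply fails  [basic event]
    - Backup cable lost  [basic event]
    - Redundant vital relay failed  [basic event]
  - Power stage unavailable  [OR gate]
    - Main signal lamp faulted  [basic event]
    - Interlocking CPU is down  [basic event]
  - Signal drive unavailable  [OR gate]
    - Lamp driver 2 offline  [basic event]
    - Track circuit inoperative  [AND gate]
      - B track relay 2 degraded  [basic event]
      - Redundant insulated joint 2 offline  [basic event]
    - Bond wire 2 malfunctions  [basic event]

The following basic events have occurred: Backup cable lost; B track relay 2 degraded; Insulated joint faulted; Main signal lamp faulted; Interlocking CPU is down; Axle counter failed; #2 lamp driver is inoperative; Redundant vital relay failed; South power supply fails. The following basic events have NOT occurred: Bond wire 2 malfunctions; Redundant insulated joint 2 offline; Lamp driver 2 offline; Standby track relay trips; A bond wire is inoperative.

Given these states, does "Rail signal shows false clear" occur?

Interlocking logic down [OR]: #2 lamp driver is inoperative=occurs, Standby track relay trips=not, Insulated joint faulted=occurs, A bond wire is inoperative=not → at least one input occurs → occurs.
Vital path lost [AND]: Interlocking logic down=occurs, Axle counter failed=occurs → all inputs occur → occurs.
Detection branch inoperative [AND]: South power supply fails=occurs, Backup cable lost=occurs, Redundant vital relay failed=occurs → all inputs occur → occurs.
Power stage unavailable [OR]: Main signal lamp faulted=occurs, Interlocking CPU is down=occurs → at least one input occurs → occurs.
Track circuit inoperative [AND]: B track relay 2 degraded=occurs, Redundant insulated joint 2 offline=not → not all inputs occur → does not occur.
Signal drive unavailable [OR]: Lamp driver 2 offline=not, Track circuit inoperative=not, Bond wire 2 malfunctions=not → no input occurs → does not occur.
Rail signal shows false clear [AND]: Vital path lost=occurs, Detection branch inoperative=occurs, Power stage unavailable=occurs, Signal drive unavailable=not → not all inputs occur → does not occur.

No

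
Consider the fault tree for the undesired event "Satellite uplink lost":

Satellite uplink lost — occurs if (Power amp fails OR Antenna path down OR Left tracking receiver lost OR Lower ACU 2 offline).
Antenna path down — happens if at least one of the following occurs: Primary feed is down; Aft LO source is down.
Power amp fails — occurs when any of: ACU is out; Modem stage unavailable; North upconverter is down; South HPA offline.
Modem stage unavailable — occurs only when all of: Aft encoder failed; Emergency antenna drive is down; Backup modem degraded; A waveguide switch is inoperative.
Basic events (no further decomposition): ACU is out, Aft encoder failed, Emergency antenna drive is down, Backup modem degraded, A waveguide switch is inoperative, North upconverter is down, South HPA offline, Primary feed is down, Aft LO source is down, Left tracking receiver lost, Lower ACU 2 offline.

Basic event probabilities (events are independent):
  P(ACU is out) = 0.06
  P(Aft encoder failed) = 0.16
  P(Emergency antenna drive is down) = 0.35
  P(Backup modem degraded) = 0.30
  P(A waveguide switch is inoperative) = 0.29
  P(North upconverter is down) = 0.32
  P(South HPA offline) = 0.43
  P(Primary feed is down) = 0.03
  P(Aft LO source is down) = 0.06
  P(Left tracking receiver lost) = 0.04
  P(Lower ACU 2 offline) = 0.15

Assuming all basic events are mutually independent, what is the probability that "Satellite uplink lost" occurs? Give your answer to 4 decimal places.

0.7302

P(Modem stage unavailable) [AND] = 0.16 × 0.35 × 0.30 × 0.29 = 0.004872
P(Power amp fails) [OR] = 1 − (1−0.06) × (1−0.004872) × (1−0.32) × (1−0.43) = 0.637431
P(Antenna path down) [OR] = 1 − (1−0.03) × (1−0.06) = 0.088200
P(Satellite uplink lost) [OR] = 1 − (1−0.637431) × (1−0.088200) × (1−0.04) × (1−0.15) = 0.730238
Rounded to 4 decimal places: P(Satellite uplink lost) ≈ 0.7302.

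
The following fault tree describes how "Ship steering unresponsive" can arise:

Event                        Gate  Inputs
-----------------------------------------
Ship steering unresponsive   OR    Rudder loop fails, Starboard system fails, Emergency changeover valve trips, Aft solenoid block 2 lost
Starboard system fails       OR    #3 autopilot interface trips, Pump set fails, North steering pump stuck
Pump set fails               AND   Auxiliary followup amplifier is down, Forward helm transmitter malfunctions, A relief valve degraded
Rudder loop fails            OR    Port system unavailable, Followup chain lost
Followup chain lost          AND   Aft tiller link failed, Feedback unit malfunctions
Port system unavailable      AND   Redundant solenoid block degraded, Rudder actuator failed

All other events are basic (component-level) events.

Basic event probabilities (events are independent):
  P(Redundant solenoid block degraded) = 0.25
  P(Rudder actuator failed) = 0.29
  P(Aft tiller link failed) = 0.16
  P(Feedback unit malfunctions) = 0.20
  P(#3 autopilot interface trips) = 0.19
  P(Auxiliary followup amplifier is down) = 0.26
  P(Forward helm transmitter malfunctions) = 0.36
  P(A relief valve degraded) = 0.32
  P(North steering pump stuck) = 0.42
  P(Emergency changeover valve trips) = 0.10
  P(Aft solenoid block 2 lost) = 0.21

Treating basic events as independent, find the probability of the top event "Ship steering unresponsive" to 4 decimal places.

P(Port system unavailable) [AND] = 0.25 × 0.29 = 0.072500
P(Followup chain lost) [AND] = 0.16 × 0.20 = 0.032000
P(Rudder loop fails) [OR] = 1 − (1−0.072500) × (1−0.032000) = 0.102180
P(Pump set fails) [AND] = 0.26 × 0.36 × 0.32 = 0.029952
P(Starboard system fails) [OR] = 1 − (1−0.19) × (1−0.029952) × (1−0.42) = 0.544271
P(Ship steering unresponsive) [OR] = 1 − (1−0.102180) × (1−0.544271) × (1−0.10) × (1−0.21) = 0.709085
Rounded to 4 decimal places: P(Ship steering unresponsive) ≈ 0.7091.

0.7091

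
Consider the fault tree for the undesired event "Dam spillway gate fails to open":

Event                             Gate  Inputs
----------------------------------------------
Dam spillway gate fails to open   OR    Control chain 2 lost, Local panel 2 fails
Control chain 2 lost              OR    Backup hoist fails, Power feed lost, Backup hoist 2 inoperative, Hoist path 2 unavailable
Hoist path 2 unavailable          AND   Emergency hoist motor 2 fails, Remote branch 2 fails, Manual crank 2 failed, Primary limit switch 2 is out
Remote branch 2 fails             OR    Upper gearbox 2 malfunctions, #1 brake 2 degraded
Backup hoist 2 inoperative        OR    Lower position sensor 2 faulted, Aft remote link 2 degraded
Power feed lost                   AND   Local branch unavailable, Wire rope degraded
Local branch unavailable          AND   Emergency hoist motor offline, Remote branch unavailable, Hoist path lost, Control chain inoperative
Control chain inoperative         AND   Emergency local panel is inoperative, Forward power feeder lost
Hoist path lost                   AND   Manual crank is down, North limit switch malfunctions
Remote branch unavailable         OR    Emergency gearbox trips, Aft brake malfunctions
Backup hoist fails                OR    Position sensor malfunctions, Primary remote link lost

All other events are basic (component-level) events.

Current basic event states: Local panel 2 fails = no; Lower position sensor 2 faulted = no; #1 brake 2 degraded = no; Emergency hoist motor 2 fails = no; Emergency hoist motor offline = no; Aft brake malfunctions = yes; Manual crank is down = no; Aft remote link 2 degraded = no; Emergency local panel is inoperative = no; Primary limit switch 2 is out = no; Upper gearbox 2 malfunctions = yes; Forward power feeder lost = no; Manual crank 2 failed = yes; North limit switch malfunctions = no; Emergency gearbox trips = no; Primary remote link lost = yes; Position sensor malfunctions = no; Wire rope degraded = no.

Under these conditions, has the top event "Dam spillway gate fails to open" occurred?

Backup hoist fails [OR]: Position sensor malfunctions=not, Primary remote link lost=occurs → at least one input occurs → occurs.
Remote branch unavailable [OR]: Emergency gearbox trips=not, Aft brake malfunctions=occurs → at least one input occurs → occurs.
Hoist path lost [AND]: Manual crank is down=not, North limit switch malfunctions=not → not all inputs occur → does not occur.
Control chain inoperative [AND]: Emergency local panel is inoperative=not, Forward power feeder lost=not → not all inputs occur → does not occur.
Local branch unavailable [AND]: Emergency hoist motor offline=not, Remote branch unavailable=occurs, Hoist path lost=not, Control chain inoperative=not → not all inputs occur → does not occur.
Power feed lost [AND]: Local branch unavailable=not, Wire rope degraded=not → not all inputs occur → does not occur.
Backup hoist 2 inoperative [OR]: Lower position sensor 2 faulted=not, Aft remote link 2 degraded=not → no input occurs → does not occur.
Remote branch 2 fails [OR]: Upper gearbox 2 malfunctions=occurs, #1 brake 2 degraded=not → at least one input occurs → occurs.
Hoist path 2 unavailable [AND]: Emergency hoist motor 2 fails=not, Remote branch 2 fails=occurs, Manual crank 2 failed=occurs, Primary limit switch 2 is out=not → not all inputs occur → does not occur.
Control chain 2 lost [OR]: Backup hoist fails=occurs, Power feed lost=not, Backup hoist 2 inoperative=not, Hoist path 2 unavailable=not → at least one input occurs → occurs.
Dam spillway gate fails to open [OR]: Control chain 2 lost=occurs, Local panel 2 fails=not → at least one input occurs → occurs.

Yes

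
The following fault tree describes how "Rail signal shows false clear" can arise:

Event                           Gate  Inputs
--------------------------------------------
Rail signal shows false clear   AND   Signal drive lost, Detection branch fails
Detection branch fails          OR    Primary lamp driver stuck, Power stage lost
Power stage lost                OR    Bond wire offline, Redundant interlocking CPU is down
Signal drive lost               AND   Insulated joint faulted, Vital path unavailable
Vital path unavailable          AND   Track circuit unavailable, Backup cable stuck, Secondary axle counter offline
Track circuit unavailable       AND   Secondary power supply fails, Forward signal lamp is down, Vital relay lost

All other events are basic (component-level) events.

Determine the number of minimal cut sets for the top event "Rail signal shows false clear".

Track circuit unavailable [AND]: one cut set from each child combined → 1 × 1 × 1 = 1 cut set(s).
Vital path unavailable [AND]: one cut set from each child combined → 1 × 1 × 1 = 1 cut set(s).
Signal drive lost [AND]: one cut set from each child combined → 1 × 1 = 1 cut set(s).
Power stage lost [OR]: union of children's cut sets → 2 cut set(s).
Detection branch fails [OR]: union of children's cut sets → 3 cut set(s).
Rail signal shows false clear [AND]: one cut set from each child combined → 1 × 3 = 3 cut set(s).
Minimal cut sets: {Backup cable stuck, Forward signal lamp is down, Insulated joint faulted, Primary lamp driver stuck, Secondary axle counter offline, Secondary power supply fails, Vital relay lost}; {Backup cable stuck, Bond wire offline, Forward signal lamp is down, Insulated joint faulted, Secondary axle counter offline, Secondary power supply fails, Vital relay lost}; {Backup cable stuck, Forward signal lamp is down, Insulated joint faulted, Redundant interlocking CPU is down, Secondary axle counter offline, Secondary power supply fails, Vital relay lost}.

3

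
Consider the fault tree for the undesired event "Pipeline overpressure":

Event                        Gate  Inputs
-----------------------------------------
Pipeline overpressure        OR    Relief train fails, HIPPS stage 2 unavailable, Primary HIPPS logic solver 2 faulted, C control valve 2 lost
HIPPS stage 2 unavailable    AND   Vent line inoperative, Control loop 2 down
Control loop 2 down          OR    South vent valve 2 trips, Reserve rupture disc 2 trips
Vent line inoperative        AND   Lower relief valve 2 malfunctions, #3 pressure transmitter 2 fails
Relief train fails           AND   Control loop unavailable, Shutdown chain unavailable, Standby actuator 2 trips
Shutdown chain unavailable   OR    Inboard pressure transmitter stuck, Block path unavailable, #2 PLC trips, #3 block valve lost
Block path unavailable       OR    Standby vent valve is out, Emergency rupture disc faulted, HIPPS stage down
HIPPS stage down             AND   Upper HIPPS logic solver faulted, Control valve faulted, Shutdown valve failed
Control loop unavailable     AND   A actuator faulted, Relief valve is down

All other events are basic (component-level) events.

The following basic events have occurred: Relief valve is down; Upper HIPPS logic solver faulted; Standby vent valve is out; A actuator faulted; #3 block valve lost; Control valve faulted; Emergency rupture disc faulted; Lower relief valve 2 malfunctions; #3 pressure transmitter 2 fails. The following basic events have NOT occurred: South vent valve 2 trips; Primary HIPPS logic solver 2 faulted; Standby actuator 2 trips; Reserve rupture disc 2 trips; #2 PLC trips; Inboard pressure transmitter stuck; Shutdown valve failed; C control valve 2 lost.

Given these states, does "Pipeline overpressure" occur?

No

Control loop unavailable [AND]: A actuator faulted=occurs, Relief valve is down=occurs → all inputs occur → occurs.
HIPPS stage down [AND]: Upper HIPPS logic solver faulted=occurs, Control valve faulted=occurs, Shutdown valve failed=not → not all inputs occur → does not occur.
Block path unavailable [OR]: Standby vent valve is out=occurs, Emergency rupture disc faulted=occurs, HIPPS stage down=not → at least one input occurs → occurs.
Shutdown chain unavailable [OR]: Inboard pressure transmitter stuck=not, Block path unavailable=occurs, #2 PLC trips=not, #3 block valve lost=occurs → at least one input occurs → occurs.
Relief train fails [AND]: Control loop unavailable=occurs, Shutdown chain unavailable=occurs, Standby actuator 2 trips=not → not all inputs occur → does not occur.
Vent line inoperative [AND]: Lower relief valve 2 malfunctions=occurs, #3 pressure transmitter 2 fails=occurs → all inputs occur → occurs.
Control loop 2 down [OR]: South vent valve 2 trips=not, Reserve rupture disc 2 trips=not → no input occurs → does not occur.
HIPPS stage 2 unavailable [AND]: Vent line inoperative=occurs, Control loop 2 down=not → not all inputs occur → does not occur.
Pipeline overpressure [OR]: Relief train fails=not, HIPPS stage 2 unavailable=not, Primary HIPPS logic solver 2 faulted=not, C control valve 2 lost=not → no input occurs → does not occur.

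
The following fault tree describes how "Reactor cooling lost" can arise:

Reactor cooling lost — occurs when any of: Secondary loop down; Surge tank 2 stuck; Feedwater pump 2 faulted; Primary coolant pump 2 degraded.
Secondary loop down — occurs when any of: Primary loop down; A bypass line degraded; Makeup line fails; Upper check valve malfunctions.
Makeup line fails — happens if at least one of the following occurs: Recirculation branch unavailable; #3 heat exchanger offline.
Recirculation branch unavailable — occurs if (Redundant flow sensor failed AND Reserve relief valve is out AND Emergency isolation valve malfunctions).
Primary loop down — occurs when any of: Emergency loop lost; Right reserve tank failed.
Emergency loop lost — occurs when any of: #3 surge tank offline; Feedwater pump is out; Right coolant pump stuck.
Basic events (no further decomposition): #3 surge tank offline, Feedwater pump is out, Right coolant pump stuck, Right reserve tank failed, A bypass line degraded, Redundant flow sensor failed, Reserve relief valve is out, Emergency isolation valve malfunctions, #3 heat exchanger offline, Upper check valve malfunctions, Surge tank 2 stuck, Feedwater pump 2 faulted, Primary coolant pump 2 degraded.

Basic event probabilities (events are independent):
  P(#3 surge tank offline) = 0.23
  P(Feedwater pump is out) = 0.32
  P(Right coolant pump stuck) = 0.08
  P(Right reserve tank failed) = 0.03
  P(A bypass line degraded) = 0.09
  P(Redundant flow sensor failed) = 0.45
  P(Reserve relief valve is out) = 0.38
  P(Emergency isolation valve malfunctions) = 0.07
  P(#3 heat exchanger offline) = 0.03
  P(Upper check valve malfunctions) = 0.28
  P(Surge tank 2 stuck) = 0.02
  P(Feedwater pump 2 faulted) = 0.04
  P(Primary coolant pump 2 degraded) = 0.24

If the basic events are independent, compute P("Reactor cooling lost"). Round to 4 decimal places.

P(Emergency loop lost) [OR] = 1 − (1−0.23) × (1−0.32) × (1−0.08) = 0.518288
P(Primary loop down) [OR] = 1 − (1−0.518288) × (1−0.03) = 0.532739
P(Recirculation branch unavailable) [AND] = 0.45 × 0.38 × 0.07 = 0.011970
P(Makeup line fails) [OR] = 1 − (1−0.011970) × (1−0.03) = 0.041611
P(Secondary loop down) [OR] = 1 − (1−0.532739) × (1−0.09) × (1−0.041611) × (1−0.28) = 0.706590
P(Reactor cooling lost) [OR] = 1 − (1−0.706590) × (1−0.02) × (1−0.04) × (1−0.24) = 0.790210
Rounded to 4 decimal places: P(Reactor cooling lost) ≈ 0.7902.

0.7902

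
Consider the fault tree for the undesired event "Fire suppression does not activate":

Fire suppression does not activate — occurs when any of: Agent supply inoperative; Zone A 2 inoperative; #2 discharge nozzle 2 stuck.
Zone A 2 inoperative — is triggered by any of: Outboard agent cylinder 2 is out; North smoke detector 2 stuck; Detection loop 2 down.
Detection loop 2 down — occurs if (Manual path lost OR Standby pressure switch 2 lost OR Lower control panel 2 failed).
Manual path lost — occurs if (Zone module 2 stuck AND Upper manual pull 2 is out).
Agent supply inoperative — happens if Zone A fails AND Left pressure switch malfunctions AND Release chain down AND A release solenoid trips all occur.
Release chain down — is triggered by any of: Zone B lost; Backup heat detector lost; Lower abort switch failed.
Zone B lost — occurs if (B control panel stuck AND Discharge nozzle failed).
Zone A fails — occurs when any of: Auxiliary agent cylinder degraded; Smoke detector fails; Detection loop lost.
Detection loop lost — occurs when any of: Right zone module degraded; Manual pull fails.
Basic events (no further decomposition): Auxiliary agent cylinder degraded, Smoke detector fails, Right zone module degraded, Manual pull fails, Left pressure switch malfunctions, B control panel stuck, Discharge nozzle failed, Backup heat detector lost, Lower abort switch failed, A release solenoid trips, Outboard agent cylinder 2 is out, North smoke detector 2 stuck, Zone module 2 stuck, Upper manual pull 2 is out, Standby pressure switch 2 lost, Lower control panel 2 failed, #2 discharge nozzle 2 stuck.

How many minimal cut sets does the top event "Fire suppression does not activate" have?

18

Detection loop lost [OR]: union of children's cut sets → 2 cut set(s).
Zone A fails [OR]: union of children's cut sets → 4 cut set(s).
Zone B lost [AND]: one cut set from each child combined → 1 × 1 = 1 cut set(s).
Release chain down [OR]: union of children's cut sets → 3 cut set(s).
Agent supply inoperative [AND]: one cut set from each child combined → 4 × 1 × 3 × 1 = 12 cut set(s).
Manual path lost [AND]: one cut set from each child combined → 1 × 1 = 1 cut set(s).
Detection loop 2 down [OR]: union of children's cut sets → 3 cut set(s).
Zone A 2 inoperative [OR]: union of children's cut sets → 5 cut set(s).
Fire suppression does not activate [OR]: union of children's cut sets → 18 cut set(s).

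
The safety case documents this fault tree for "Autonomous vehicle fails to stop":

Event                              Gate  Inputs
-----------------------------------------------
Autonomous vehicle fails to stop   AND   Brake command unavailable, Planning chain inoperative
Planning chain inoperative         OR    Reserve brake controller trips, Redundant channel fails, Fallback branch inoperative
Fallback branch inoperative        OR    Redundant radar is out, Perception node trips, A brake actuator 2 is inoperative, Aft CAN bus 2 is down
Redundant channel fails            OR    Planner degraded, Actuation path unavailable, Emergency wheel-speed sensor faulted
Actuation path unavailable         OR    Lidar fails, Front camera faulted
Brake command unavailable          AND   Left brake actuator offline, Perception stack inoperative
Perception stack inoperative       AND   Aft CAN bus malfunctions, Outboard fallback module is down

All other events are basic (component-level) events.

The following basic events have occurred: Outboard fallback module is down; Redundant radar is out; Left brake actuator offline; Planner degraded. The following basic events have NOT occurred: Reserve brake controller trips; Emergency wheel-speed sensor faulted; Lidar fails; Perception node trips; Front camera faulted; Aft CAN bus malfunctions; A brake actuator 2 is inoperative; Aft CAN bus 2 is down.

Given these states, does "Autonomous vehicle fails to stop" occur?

Perception stack inoperative [AND]: Aft CAN bus malfunctions=not, Outboard fallback module is down=occurs → not all inputs occur → does not occur.
Brake command unavailable [AND]: Left brake actuator offline=occurs, Perception stack inoperative=not → not all inputs occur → does not occur.
Actuation path unavailable [OR]: Lidar fails=not, Front camera faulted=not → no input occurs → does not occur.
Redundant channel fails [OR]: Planner degraded=occurs, Actuation path unavailable=not, Emergency wheel-speed sensor faulted=not → at least one input occurs → occurs.
Fallback branch inoperative [OR]: Redundant radar is out=occurs, Perception node trips=not, A brake actuator 2 is inoperative=not, Aft CAN bus 2 is down=not → at least one input occurs → occurs.
Planning chain inoperative [OR]: Reserve brake controller trips=not, Redundant channel fails=occurs, Fallback branch inoperative=occurs → at least one input occurs → occurs.
Autonomous vehicle fails to stop [AND]: Brake command unavailable=not, Planning chain inoperative=occurs → not all inputs occur → does not occur.

No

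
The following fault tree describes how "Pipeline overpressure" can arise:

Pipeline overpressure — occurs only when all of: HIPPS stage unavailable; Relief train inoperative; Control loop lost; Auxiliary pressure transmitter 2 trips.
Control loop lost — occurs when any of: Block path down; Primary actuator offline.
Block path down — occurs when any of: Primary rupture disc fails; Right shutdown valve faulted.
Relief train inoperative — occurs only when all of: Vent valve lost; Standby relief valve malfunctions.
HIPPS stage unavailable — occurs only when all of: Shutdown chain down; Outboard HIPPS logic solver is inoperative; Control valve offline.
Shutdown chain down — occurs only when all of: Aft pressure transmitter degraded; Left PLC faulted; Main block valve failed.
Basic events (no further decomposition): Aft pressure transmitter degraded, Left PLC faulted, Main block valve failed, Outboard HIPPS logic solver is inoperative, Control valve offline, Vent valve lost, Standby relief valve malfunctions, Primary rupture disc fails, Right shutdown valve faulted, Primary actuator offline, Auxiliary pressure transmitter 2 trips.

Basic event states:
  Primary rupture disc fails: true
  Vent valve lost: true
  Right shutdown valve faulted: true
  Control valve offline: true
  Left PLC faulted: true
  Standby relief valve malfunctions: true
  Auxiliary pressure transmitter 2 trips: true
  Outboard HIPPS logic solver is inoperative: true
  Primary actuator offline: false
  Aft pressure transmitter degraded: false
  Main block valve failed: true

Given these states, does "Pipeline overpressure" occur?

No

Shutdown chain down [AND]: Aft pressure transmitter degraded=not, Left PLC faulted=occurs, Main block valve failed=occurs → not all inputs occur → does not occur.
HIPPS stage unavailable [AND]: Shutdown chain down=not, Outboard HIPPS logic solver is inoperative=occurs, Control valve offline=occurs → not all inputs occur → does not occur.
Relief train inoperative [AND]: Vent valve lost=occurs, Standby relief valve malfunctions=occurs → all inputs occur → occurs.
Block path down [OR]: Primary rupture disc fails=occurs, Right shutdown valve faulted=occurs → at least one input occurs → occurs.
Control loop lost [OR]: Block path down=occurs, Primary actuator offline=not → at least one input occurs → occurs.
Pipeline overpressure [AND]: HIPPS stage unavailable=not, Relief train inoperative=occurs, Control loop lost=occurs, Auxiliary pressure transmitter 2 trips=occurs → not all inputs occur → does not occur.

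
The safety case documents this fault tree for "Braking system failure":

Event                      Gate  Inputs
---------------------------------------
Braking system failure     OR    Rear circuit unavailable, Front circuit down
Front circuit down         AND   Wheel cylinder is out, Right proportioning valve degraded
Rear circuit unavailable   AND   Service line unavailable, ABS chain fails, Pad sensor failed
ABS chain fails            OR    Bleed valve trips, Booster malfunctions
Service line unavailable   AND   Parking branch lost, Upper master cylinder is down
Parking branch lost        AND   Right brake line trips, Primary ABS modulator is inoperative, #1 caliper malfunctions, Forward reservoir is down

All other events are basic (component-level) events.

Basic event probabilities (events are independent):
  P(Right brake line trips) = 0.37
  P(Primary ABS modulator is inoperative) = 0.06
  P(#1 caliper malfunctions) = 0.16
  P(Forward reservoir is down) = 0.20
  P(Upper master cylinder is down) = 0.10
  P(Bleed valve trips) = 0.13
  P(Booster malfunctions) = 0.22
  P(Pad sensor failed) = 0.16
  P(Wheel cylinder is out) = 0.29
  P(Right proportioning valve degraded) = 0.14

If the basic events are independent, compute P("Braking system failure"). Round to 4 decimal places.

0.0406

P(Parking branch lost) [AND] = 0.37 × 0.06 × 0.16 × 0.20 = 0.000710
P(Service line unavailable) [AND] = 0.000710 × 0.10 = 0.000071
P(ABS chain fails) [OR] = 1 − (1−0.13) × (1−0.22) = 0.321400
P(Rear circuit unavailable) [AND] = 0.000071 × 0.321400 × 0.16 = 0.000004
P(Front circuit down) [AND] = 0.29 × 0.14 = 0.040600
P(Braking system failure) [OR] = 1 − (1−0.000004) × (1−0.040600) = 0.040604
Rounded to 4 decimal places: P(Braking system failure) ≈ 0.0406.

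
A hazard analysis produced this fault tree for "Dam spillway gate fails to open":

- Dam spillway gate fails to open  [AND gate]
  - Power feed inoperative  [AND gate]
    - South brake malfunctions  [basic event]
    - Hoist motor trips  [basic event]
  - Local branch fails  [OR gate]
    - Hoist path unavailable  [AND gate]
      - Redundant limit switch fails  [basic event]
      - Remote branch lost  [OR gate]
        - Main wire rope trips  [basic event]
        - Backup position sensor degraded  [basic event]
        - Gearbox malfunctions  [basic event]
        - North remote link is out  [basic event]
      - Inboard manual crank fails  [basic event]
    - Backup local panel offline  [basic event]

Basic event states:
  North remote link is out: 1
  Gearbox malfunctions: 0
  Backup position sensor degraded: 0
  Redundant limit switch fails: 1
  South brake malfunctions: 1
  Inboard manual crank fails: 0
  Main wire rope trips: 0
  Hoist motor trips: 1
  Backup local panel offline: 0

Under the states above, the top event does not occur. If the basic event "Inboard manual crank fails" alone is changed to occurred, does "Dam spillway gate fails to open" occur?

Yes

Counterfactual: set "Inboard manual crank fails" to occurred.
Power feed inoperative [AND]: South brake malfunctions=occurs, Hoist motor trips=occurs → all inputs occur → occurs.
Remote branch lost [OR]: Main wire rope trips=not, Backup position sensor degraded=not, Gearbox malfunctions=not, North remote link is out=occurs → at least one input occurs → occurs.
Hoist path unavailable [AND]: Redundant limit switch fails=occurs, Remote branch lost=occurs, Inboard manual crank fails=occurs → all inputs occur → occurs.
Local branch fails [OR]: Hoist path unavailable=occurs, Backup local panel offline=not → at least one input occurs → occurs.
Dam spillway gate fails to open [AND]: Power feed inoperative=occurs, Local branch fails=occurs → all inputs occur → occurs.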